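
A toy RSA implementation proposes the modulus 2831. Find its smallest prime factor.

19

2831 is odd.
Digit sum 14, not divisible by 3.
Ends in 1: not divisible by 5.
7: 2831 = 7·404 + 3
11: 2831 = 11·257 + 4
13: 2831 = 13·217 + 10
17: 2831 = 17·166 + 9
19: 2831 = 19·149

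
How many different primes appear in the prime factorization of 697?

697 = 17 · 41
697 = 17 · 41, which has 2 distinct prime factors.

2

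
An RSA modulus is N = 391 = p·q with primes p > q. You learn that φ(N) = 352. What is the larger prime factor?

23

φ(n) = (p−1)(q−1) = n − (p+q) + 1, so p + q = 391 − 352 + 1 = 40.
p and q are the roots of t² − 40t + 391 = 0.
Discriminant: 40² − 4·391 = 1600 − 1564 = 36; √36 = 6.
q = (40 − 6)/2 = 17, p = (40 + 6)/2 = 23.
Check: 17 · 23 = 391.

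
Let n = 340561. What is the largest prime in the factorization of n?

340561 = 13 · 26197
26197 = 17 · 1541
1541 = 23 · 67
67 is prime.
So 340561 = 13 · 17 · 23 · 67; the largest prime factor is 67.

67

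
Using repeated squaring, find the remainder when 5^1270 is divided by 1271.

5^1 ≡ 5 (mod 1271)
5^2 ≡ 5^2 = 25 ≡ 25 (mod 1271)
5^4 ≡ 25^2 = 625 ≡ 625 (mod 1271)
5^8 ≡ 625^2 = 390625 ≡ 428 (mod 1271)
5^16 ≡ 428^2 = 183184 ≡ 160 (mod 1271)
5^32 ≡ 160^2 = 25600 ≡ 180 (mod 1271)
5^64 ≡ 180^2 = 32400 ≡ 625 (mod 1271)
5^128 ≡ 625^2 = 390625 ≡ 428 (mod 1271)
5^256 ≡ 428^2 = 183184 ≡ 160 (mod 1271)
5^512 ≡ 160^2 = 25600 ≡ 180 (mod 1271)
5^1024 ≡ 180^2 = 32400 ≡ 625 (mod 1271)
1270 = 1024 + 128 + 64 + 32 + 16 + 4 + 2 in binary powers of 2.
So 5^1270 ≡ 625 · 428 · 625 · 180 · 160 · 625 · 25 ≡ 532 (mod 1271).
Since 532 ≠ 1, base 5 is a Fermat witness: 1271 is composite.

532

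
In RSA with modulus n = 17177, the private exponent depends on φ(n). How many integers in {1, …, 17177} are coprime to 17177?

Factor: 17177 = 89 · 193.
φ(17177) = (89−1) · (193−1) = 88 · 192 = 16896.

16896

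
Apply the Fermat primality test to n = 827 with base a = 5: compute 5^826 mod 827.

1

5^1 ≡ 5 (mod 827)
5^2 ≡ 5^2 = 25 ≡ 25 (mod 827)
5^4 ≡ 25^2 = 625 ≡ 625 (mod 827)
5^8 ≡ 625^2 = 390625 ≡ 281 (mod 827)
5^16 ≡ 281^2 = 78961 ≡ 396 (mod 827)
5^32 ≡ 396^2 = 156816 ≡ 513 (mod 827)
5^64 ≡ 513^2 = 263169 ≡ 183 (mod 827)
5^128 ≡ 183^2 = 33489 ≡ 409 (mod 827)
5^256 ≡ 409^2 = 167281 ≡ 227 (mod 827)
5^512 ≡ 227^2 = 51529 ≡ 255 (mod 827)
826 = 512 + 256 + 32 + 16 + 8 + 2 in binary powers of 2.
So 5^826 ≡ 255 · 227 · 513 · 396 · 281 · 25 ≡ 1 (mod 827).
Since the result is 1, base 5 gives no evidence that 827 is composite.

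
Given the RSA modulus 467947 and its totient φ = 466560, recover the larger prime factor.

811

φ(n) = (p−1)(q−1) = n − (p+q) + 1, so p + q = 467947 − 466560 + 1 = 1388.
p and q are the roots of t² − 1388t + 467947 = 0.
Discriminant: 1388² − 4·467947 = 1926544 − 1871788 = 54756; √54756 = 234.
q = (1388 − 234)/2 = 577, p = (1388 + 234)/2 = 811.
Check: 577 · 811 = 467947.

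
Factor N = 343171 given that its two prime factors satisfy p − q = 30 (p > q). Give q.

Since p = q + 30, we have 343171 = q(q + 30), so q² + 30q − 343171 = 0.
Discriminant: 30² + 4·343171 = 900 + 1372684 = 1373584; √1373584 = 1172.
q = (−30 + 1172)/2 = 571, and p = q + 30 = 601.
Check: 571 · 601 = 343171.

571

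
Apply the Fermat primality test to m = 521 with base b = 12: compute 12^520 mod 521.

1

12^1 ≡ 12 (mod 521)
12^2 ≡ 12^2 = 144 ≡ 144 (mod 521)
12^4 ≡ 144^2 = 20736 ≡ 417 (mod 521)
12^8 ≡ 417^2 = 173889 ≡ 396 (mod 521)
12^16 ≡ 396^2 = 156816 ≡ 516 (mod 521)
12^32 ≡ 516^2 = 266256 ≡ 25 (mod 521)
12^64 ≡ 25^2 = 625 ≡ 104 (mod 521)
12^128 ≡ 104^2 = 10816 ≡ 396 (mod 521)
12^256 ≡ 396^2 = 156816 ≡ 516 (mod 521)
12^512 ≡ 516^2 = 266256 ≡ 25 (mod 521)
520 = 512 + 8 in binary powers of 2.
So 12^520 ≡ 25 · 396 ≡ 1 (mod 521).
Since the result is 1, base 12 gives no evidence that 521 is composite.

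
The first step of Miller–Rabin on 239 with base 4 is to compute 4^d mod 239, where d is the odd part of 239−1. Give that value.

239 − 1 = 238 = 2^1 · 119, so d = 119.
4^1 ≡ 4 (mod 239)
4^2 ≡ 4^2 = 16 ≡ 16 (mod 239)
4^4 ≡ 16^2 = 256 ≡ 17 (mod 239)
4^8 ≡ 17^2 = 289 ≡ 50 (mod 239)
4^16 ≡ 50^2 = 2500 ≡ 110 (mod 239)
4^32 ≡ 110^2 = 12100 ≡ 150 (mod 239)
4^64 ≡ 150^2 = 22500 ≡ 34 (mod 239)
119 = 64 + 32 + 16 + 4 + 2 + 1 in binary powers of 2.
So 4^119 ≡ 34 · 150 · 110 · 17 · 16 · 4 ≡ 1 (mod 239).
Since 4^d ≡ 1 (mod 239), base 4 does not prove 239 composite.

1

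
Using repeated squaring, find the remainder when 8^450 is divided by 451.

8^1 ≡ 8 (mod 451)
8^2 ≡ 8^2 = 64 ≡ 64 (mod 451)
8^4 ≡ 64^2 = 4096 ≡ 37 (mod 451)
8^8 ≡ 37^2 = 1369 ≡ 16 (mod 451)
8^16 ≡ 16^2 = 256 ≡ 256 (mod 451)
8^32 ≡ 256^2 = 65536 ≡ 141 (mod 451)
8^64 ≡ 141^2 = 19881 ≡ 37 (mod 451)
8^128 ≡ 37^2 = 1369 ≡ 16 (mod 451)
8^256 ≡ 16^2 = 256 ≡ 256 (mod 451)
450 = 256 + 128 + 64 + 2 in binary powers of 2.
So 8^450 ≡ 256 · 16 · 37 · 64 ≡ 122 (mod 451).
Since 122 ≠ 1, base 8 is a Fermat witness: 451 is composite.

122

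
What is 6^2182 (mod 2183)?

6^1 ≡ 6 (mod 2183)
6^2 ≡ 6^2 = 36 ≡ 36 (mod 2183)
6^4 ≡ 36^2 = 1296 ≡ 1296 (mod 2183)
6^8 ≡ 1296^2 = 1679616 ≡ 889 (mod 2183)
6^16 ≡ 889^2 = 790321 ≡ 75 (mod 2183)
6^32 ≡ 75^2 = 5625 ≡ 1259 (mod 2183)
6^64 ≡ 1259^2 = 1585081 ≡ 223 (mod 2183)
6^128 ≡ 223^2 = 49729 ≡ 1703 (mod 2183)
6^256 ≡ 1703^2 = 2900209 ≡ 1185 (mod 2183)
6^512 ≡ 1185^2 = 1404225 ≡ 556 (mod 2183)
6^1024 ≡ 556^2 = 309136 ≡ 1333 (mod 2183)
6^2048 ≡ 1333^2 = 1776889 ≡ 2110 (mod 2183)
2182 = 2048 + 128 + 4 + 2 in binary powers of 2.
So 6^2182 ≡ 2110 · 1703 · 1296 · 36 ≡ 1553 (mod 2183).
Since 1553 ≠ 1, base 6 is a Fermat witness: 2183 is composite.

1553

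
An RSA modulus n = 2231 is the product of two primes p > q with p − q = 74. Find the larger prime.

97

Since p = q + 74, we have 2231 = q(q + 74), so q² + 74q − 2231 = 0.
Discriminant: 74² + 4·2231 = 5476 + 8924 = 14400; √14400 = 120.
q = (−74 + 120)/2 = 23, and p = q + 74 = 97.
Check: 23 · 97 = 2231.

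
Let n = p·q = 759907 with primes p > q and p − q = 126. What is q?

811

Since p = q + 126, we have 759907 = q(q + 126), so q² + 126q − 759907 = 0.
Discriminant: 126² + 4·759907 = 15876 + 3039628 = 3055504; √3055504 = 1748.
q = (−126 + 1748)/2 = 811, and p = q + 126 = 937.
Check: 811 · 937 = 759907.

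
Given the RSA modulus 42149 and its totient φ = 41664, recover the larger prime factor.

373

φ(n) = (p−1)(q−1) = n − (p+q) + 1, so p + q = 42149 − 41664 + 1 = 486.
p and q are the roots of t² − 486t + 42149 = 0.
Discriminant: 486² − 4·42149 = 236196 − 168596 = 67600; √67600 = 260.
q = (486 − 260)/2 = 113, p = (486 + 260)/2 = 373.
Check: 113 · 373 = 42149.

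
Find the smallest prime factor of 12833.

41

12833 is odd.
Digit sum 17, not divisible by 3.
Ends in 3: not divisible by 5.
7: 12833 = 7·1833 + 2
11: 12833 = 11·1166 + 7
13: 12833 = 13·987 + 2
17: 12833 = 17·754 + 15
19: 12833 = 19·675 + 8
23: 12833 = 23·557 + 22
29: 12833 = 29·442 + 15
31: 12833 = 31·413 + 30
37: 12833 = 37·346 + 31
41: 12833 = 41·313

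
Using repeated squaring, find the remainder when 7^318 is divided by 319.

7^1 ≡ 7 (mod 319)
7^2 ≡ 7^2 = 49 ≡ 49 (mod 319)
7^4 ≡ 49^2 = 2401 ≡ 168 (mod 319)
7^8 ≡ 168^2 = 28224 ≡ 152 (mod 319)
7^16 ≡ 152^2 = 23104 ≡ 136 (mod 319)
7^32 ≡ 136^2 = 18496 ≡ 313 (mod 319)
7^64 ≡ 313^2 = 97969 ≡ 36 (mod 319)
7^128 ≡ 36^2 = 1296 ≡ 20 (mod 319)
7^256 ≡ 20^2 = 400 ≡ 81 (mod 319)
318 = 256 + 32 + 16 + 8 + 4 + 2 in binary powers of 2.
So 7^318 ≡ 81 · 313 · 136 · 152 · 168 · 49 ≡ 53 (mod 319).
Since 53 ≠ 1, base 7 is a Fermat witness: 319 is composite.

53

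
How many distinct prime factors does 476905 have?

476905 = 5 · 95381
95381 = 11 · 8671
8671 = 13 · 667
667 = 23 · 29
476905 = 5 · 11 · 13 · 23 · 29, which has 5 distinct prime factors.

5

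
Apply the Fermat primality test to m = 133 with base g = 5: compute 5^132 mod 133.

64

5^1 ≡ 5 (mod 133)
5^2 ≡ 5^2 = 25 ≡ 25 (mod 133)
5^4 ≡ 25^2 = 625 ≡ 93 (mod 133)
5^8 ≡ 93^2 = 8649 ≡ 4 (mod 133)
5^16 ≡ 4^2 = 16 ≡ 16 (mod 133)
5^32 ≡ 16^2 = 256 ≡ 123 (mod 133)
5^64 ≡ 123^2 = 15129 ≡ 100 (mod 133)
5^128 ≡ 100^2 = 10000 ≡ 25 (mod 133)
132 = 128 + 4 in binary powers of 2.
So 5^132 ≡ 25 · 93 ≡ 64 (mod 133).
Since 64 ≠ 1, base 5 is a Fermat witness: 133 is composite.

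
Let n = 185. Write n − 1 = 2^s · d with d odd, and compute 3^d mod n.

132

185 − 1 = 184 = 2^3 · 23, so d = 23.
3^1 ≡ 3 (mod 185)
3^2 ≡ 3^2 = 9 ≡ 9 (mod 185)
3^4 ≡ 9^2 = 81 ≡ 81 (mod 185)
3^8 ≡ 81^2 = 6561 ≡ 86 (mod 185)
3^16 ≡ 86^2 = 7396 ≡ 181 (mod 185)
23 = 16 + 4 + 2 + 1 in binary powers of 2.
So 3^23 ≡ 181 · 81 · 9 · 3 ≡ 132 (mod 185).
Squaring chain: 132 → 34 → 46; never reaches −1, so base 3 is a Miller–Rabin witness that 185 is composite.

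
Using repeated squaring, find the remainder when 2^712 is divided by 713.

2^1 ≡ 2 (mod 713)
2^2 ≡ 2^2 = 4 ≡ 4 (mod 713)
2^4 ≡ 4^2 = 16 ≡ 16 (mod 713)
2^8 ≡ 16^2 = 256 ≡ 256 (mod 713)
2^16 ≡ 256^2 = 65536 ≡ 653 (mod 713)
2^32 ≡ 653^2 = 426409 ≡ 35 (mod 713)
2^64 ≡ 35^2 = 1225 ≡ 512 (mod 713)
2^128 ≡ 512^2 = 262144 ≡ 473 (mod 713)
2^256 ≡ 473^2 = 223729 ≡ 560 (mod 713)
2^512 ≡ 560^2 = 313600 ≡ 593 (mod 713)
712 = 512 + 128 + 64 + 8 in binary powers of 2.
So 2^712 ≡ 593 · 473 · 512 · 256 ≡ 624 (mod 713).
Since 624 ≠ 1, base 2 is a Fermat witness: 713 is composite.

624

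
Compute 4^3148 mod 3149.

4^1 ≡ 4 (mod 3149)
4^2 ≡ 4^2 = 16 ≡ 16 (mod 3149)
4^4 ≡ 16^2 = 256 ≡ 256 (mod 3149)
4^8 ≡ 256^2 = 65536 ≡ 2556 (mod 3149)
4^16 ≡ 2556^2 = 6533136 ≡ 2110 (mod 3149)
4^32 ≡ 2110^2 = 4452100 ≡ 2563 (mod 3149)
4^64 ≡ 2563^2 = 6568969 ≡ 155 (mod 3149)
4^128 ≡ 155^2 = 24025 ≡ 1982 (mod 3149)
4^256 ≡ 1982^2 = 3928324 ≡ 1521 (mod 3149)
4^512 ≡ 1521^2 = 2313441 ≡ 2075 (mod 3149)
4^1024 ≡ 2075^2 = 4305625 ≡ 942 (mod 3149)
4^2048 ≡ 942^2 = 887364 ≡ 2495 (mod 3149)
3148 = 2048 + 1024 + 64 + 8 + 4 in binary powers of 2.
So 4^3148 ≡ 2495 · 942 · 155 · 2556 · 256 ≡ 3138 (mod 3149).
Since 3138 ≠ 1, base 4 is a Fermat witness: 3149 is composite.

3138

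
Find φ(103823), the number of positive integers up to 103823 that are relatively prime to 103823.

101614

Factor: 103823 = 47^3.
φ(103823) = 47^2·(47−1) = 101614.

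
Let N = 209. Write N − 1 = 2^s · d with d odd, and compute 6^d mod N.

209 − 1 = 208 = 2^4 · 13, so d = 13.
6^1 ≡ 6 (mod 209)
6^2 ≡ 6^2 = 36 ≡ 36 (mod 209)
6^4 ≡ 36^2 = 1296 ≡ 42 (mod 209)
6^8 ≡ 42^2 = 1764 ≡ 92 (mod 209)
13 = 8 + 4 + 1 in binary powers of 2.
So 6^13 ≡ 92 · 42 · 6 ≡ 194 (mod 209).
Squaring chain: 194 → 16 → 47 → 119; never reaches −1, so base 6 is a Miller–Rabin witness that 209 is composite.

194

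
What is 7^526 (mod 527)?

348

7^1 ≡ 7 (mod 527)
7^2 ≡ 7^2 = 49 ≡ 49 (mod 527)
7^4 ≡ 49^2 = 2401 ≡ 293 (mod 527)
7^8 ≡ 293^2 = 85849 ≡ 475 (mod 527)
7^16 ≡ 475^2 = 225625 ≡ 69 (mod 527)
7^32 ≡ 69^2 = 4761 ≡ 18 (mod 527)
7^64 ≡ 18^2 = 324 ≡ 324 (mod 527)
7^128 ≡ 324^2 = 104976 ≡ 103 (mod 527)
7^256 ≡ 103^2 = 10609 ≡ 69 (mod 527)
7^512 ≡ 69^2 = 4761 ≡ 18 (mod 527)
526 = 512 + 8 + 4 + 2 in binary powers of 2.
So 7^526 ≡ 18 · 475 · 293 · 49 ≡ 348 (mod 527).
Since 348 ≠ 1, base 7 is a Fermat witness: 527 is composite.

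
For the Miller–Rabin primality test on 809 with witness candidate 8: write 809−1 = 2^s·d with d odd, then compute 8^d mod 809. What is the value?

318

809 − 1 = 808 = 2^3 · 101, so d = 101.
8^1 ≡ 8 (mod 809)
8^2 ≡ 8^2 = 64 ≡ 64 (mod 809)
8^4 ≡ 64^2 = 4096 ≡ 51 (mod 809)
8^8 ≡ 51^2 = 2601 ≡ 174 (mod 809)
8^16 ≡ 174^2 = 30276 ≡ 343 (mod 809)
8^32 ≡ 343^2 = 117649 ≡ 344 (mod 809)
8^64 ≡ 344^2 = 118336 ≡ 222 (mod 809)
101 = 64 + 32 + 4 + 1 in binary powers of 2.
So 8^101 ≡ 222 · 344 · 51 · 8 ≡ 318 (mod 809).
Squaring chain: 318 → 808 → 1; reaches −1, so base 8 does not prove 809 composite.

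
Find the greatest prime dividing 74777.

74777 = 37 · 2021
2021 = 43 · 47
47 is prime.
So 74777 = 37 · 43 · 47; the largest prime factor is 47.

47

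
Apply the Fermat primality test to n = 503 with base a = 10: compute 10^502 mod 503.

1

10^1 ≡ 10 (mod 503)
10^2 ≡ 10^2 = 100 ≡ 100 (mod 503)
10^4 ≡ 100^2 = 10000 ≡ 443 (mod 503)
10^8 ≡ 443^2 = 196249 ≡ 79 (mod 503)
10^16 ≡ 79^2 = 6241 ≡ 205 (mod 503)
10^32 ≡ 205^2 = 42025 ≡ 276 (mod 503)
10^64 ≡ 276^2 = 76176 ≡ 223 (mod 503)
10^128 ≡ 223^2 = 49729 ≡ 435 (mod 503)
10^256 ≡ 435^2 = 189225 ≡ 97 (mod 503)
502 = 256 + 128 + 64 + 32 + 16 + 4 + 2 in binary powers of 2.
So 10^502 ≡ 97 · 435 · 223 · 276 · 205 · 443 · 100 ≡ 1 (mod 503).
Since the result is 1, base 10 gives no evidence that 503 is composite.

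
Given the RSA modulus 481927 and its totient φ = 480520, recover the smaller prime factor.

587

φ(n) = (p−1)(q−1) = n − (p+q) + 1, so p + q = 481927 − 480520 + 1 = 1408.
p and q are the roots of t² − 1408t + 481927 = 0.
Discriminant: 1408² − 4·481927 = 1982464 − 1927708 = 54756; √54756 = 234.
q = (1408 − 234)/2 = 587, p = (1408 + 234)/2 = 821.
Check: 587 · 821 = 481927.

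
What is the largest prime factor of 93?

93 = 3 · 31
31 is prime.
So 93 = 3 · 31; the largest prime factor is 31.

31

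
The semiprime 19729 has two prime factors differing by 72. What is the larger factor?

Since p = q + 72, we have 19729 = q(q + 72), so q² + 72q − 19729 = 0.
Discriminant: 72² + 4·19729 = 5184 + 78916 = 84100; √84100 = 290.
q = (−72 + 290)/2 = 109, and p = q + 72 = 181.
Check: 109 · 181 = 19729.

181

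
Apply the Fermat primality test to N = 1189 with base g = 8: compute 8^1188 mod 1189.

836

8^1 ≡ 8 (mod 1189)
8^2 ≡ 8^2 = 64 ≡ 64 (mod 1189)
8^4 ≡ 64^2 = 4096 ≡ 529 (mod 1189)
8^8 ≡ 529^2 = 279841 ≡ 426 (mod 1189)
8^16 ≡ 426^2 = 181476 ≡ 748 (mod 1189)
8^32 ≡ 748^2 = 559504 ≡ 674 (mod 1189)
8^64 ≡ 674^2 = 454276 ≡ 78 (mod 1189)
8^128 ≡ 78^2 = 6084 ≡ 139 (mod 1189)
8^256 ≡ 139^2 = 19321 ≡ 297 (mod 1189)
8^512 ≡ 297^2 = 88209 ≡ 223 (mod 1189)
8^1024 ≡ 223^2 = 49729 ≡ 980 (mod 1189)
1188 = 1024 + 128 + 32 + 4 in binary powers of 2.
So 8^1188 ≡ 980 · 139 · 674 · 529 ≡ 836 (mod 1189).
Since 836 ≠ 1, base 8 is a Fermat witness: 1189 is composite.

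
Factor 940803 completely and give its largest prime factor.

940803 = 3 · 313601
313601 = 53 · 5917
5917 = 61 · 97
97 is prime.
So 940803 = 3 · 53 · 61 · 97; the largest prime factor is 97.

97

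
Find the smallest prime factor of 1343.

17

1343 is odd.
Digit sum 11, not divisible by 3.
Ends in 3: not divisible by 5.
7: 1343 = 7·191 + 6
11: 1343 = 11·122 + 1
13: 1343 = 13·103 + 4
17: 1343 = 17·79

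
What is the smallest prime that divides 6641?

29

6641 is odd.
Digit sum 17, not divisible by 3.
Ends in 1: not divisible by 5.
7: 6641 = 7·948 + 5
11: 6641 = 11·603 + 8
13: 6641 = 13·510 + 11
17: 6641 = 17·390 + 11
19: 6641 = 19·349 + 10
23: 6641 = 23·288 + 17
29: 6641 = 29·229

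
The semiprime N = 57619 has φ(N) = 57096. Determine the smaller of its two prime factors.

157

φ(n) = (p−1)(q−1) = n − (p+q) + 1, so p + q = 57619 − 57096 + 1 = 524.
p and q are the roots of t² − 524t + 57619 = 0.
Discriminant: 524² − 4·57619 = 274576 − 230476 = 44100; √44100 = 210.
q = (524 − 210)/2 = 157, p = (524 + 210)/2 = 367.
Check: 157 · 367 = 57619.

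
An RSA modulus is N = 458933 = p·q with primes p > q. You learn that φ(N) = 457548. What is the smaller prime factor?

φ(n) = (p−1)(q−1) = n − (p+q) + 1, so p + q = 458933 − 457548 + 1 = 1386.
p and q are the roots of t² − 1386t + 458933 = 0.
Discriminant: 1386² − 4·458933 = 1920996 − 1835732 = 85264; √85264 = 292.
q = (1386 − 292)/2 = 547, p = (1386 + 292)/2 = 839.
Check: 547 · 839 = 458933.

547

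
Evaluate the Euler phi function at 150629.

Factor: 150629 = 31 · 43 · 113.
φ(150629) = (31−1) · (43−1) · (113−1) = 30 · 42 · 112 = 141120.

141120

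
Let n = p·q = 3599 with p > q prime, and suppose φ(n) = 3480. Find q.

φ(n) = (p−1)(q−1) = n − (p+q) + 1, so p + q = 3599 − 3480 + 1 = 120.
p and q are the roots of t² − 120t + 3599 = 0.
Discriminant: 120² − 4·3599 = 14400 − 14396 = 4; √4 = 2.
q = (120 − 2)/2 = 59, p = (120 + 2)/2 = 61.
Check: 59 · 61 = 3599.

59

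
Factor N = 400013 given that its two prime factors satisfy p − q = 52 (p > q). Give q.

Since p = q + 52, we have 400013 = q(q + 52), so q² + 52q − 400013 = 0.
Discriminant: 52² + 4·400013 = 2704 + 1600052 = 1602756; √1602756 = 1266.
q = (−52 + 1266)/2 = 607, and p = q + 52 = 659.
Check: 607 · 659 = 400013.

607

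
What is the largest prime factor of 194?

97

194 = 2 · 97
97 is prime.
So 194 = 2 · 97; the largest prime factor is 97.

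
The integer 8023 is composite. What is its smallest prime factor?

8023 is odd.
Digit sum 13, not divisible by 3.
Ends in 3: not divisible by 5.
7: 8023 = 7·1146 + 1
11: 8023 = 11·729 + 4
13: 8023 = 13·617 + 2
17: 8023 = 17·471 + 16
19: 8023 = 19·422 + 5
23: 8023 = 23·348 + 19
29: 8023 = 29·276 + 19
31: 8023 = 31·258 + 25
37: 8023 = 37·216 + 31
41: 8023 = 41·195 + 28
43: 8023 = 43·186 + 25
47: 8023 = 47·170 + 33
53: 8023 = 53·151 + 20
59: 8023 = 59·135 + 58
61: 8023 = 61·131 + 32
67: 8023 = 67·119 + 50
71: 8023 = 71·113

71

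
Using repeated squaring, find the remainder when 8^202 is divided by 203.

8^1 ≡ 8 (mod 203)
8^2 ≡ 8^2 = 64 ≡ 64 (mod 203)
8^4 ≡ 64^2 = 4096 ≡ 36 (mod 203)
8^8 ≡ 36^2 = 1296 ≡ 78 (mod 203)
8^16 ≡ 78^2 = 6084 ≡ 197 (mod 203)
8^32 ≡ 197^2 = 38809 ≡ 36 (mod 203)
8^64 ≡ 36^2 = 1296 ≡ 78 (mod 203)
8^128 ≡ 78^2 = 6084 ≡ 197 (mod 203)
202 = 128 + 64 + 8 + 2 in binary powers of 2.
So 8^202 ≡ 197 · 78 · 78 · 64 ≡ 71 (mod 203).
Since 71 ≠ 1, base 8 is a Fermat witness: 203 is composite.

71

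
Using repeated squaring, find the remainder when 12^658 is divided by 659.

12^1 ≡ 12 (mod 659)
12^2 ≡ 12^2 = 144 ≡ 144 (mod 659)
12^4 ≡ 144^2 = 20736 ≡ 307 (mod 659)
12^8 ≡ 307^2 = 94249 ≡ 12 (mod 659)
12^16 ≡ 12^2 = 144 ≡ 144 (mod 659)
12^32 ≡ 144^2 = 20736 ≡ 307 (mod 659)
12^64 ≡ 307^2 = 94249 ≡ 12 (mod 659)
12^128 ≡ 12^2 = 144 ≡ 144 (mod 659)
12^256 ≡ 144^2 = 20736 ≡ 307 (mod 659)
12^512 ≡ 307^2 = 94249 ≡ 12 (mod 659)
658 = 512 + 128 + 16 + 2 in binary powers of 2.
So 12^658 ≡ 12 · 144 · 144 · 144 ≡ 1 (mod 659).
Since the result is 1, base 12 gives no evidence that 659 is composite.

1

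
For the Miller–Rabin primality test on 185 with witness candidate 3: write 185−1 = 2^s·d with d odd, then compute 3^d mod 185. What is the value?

132

185 − 1 = 184 = 2^3 · 23, so d = 23.
3^1 ≡ 3 (mod 185)
3^2 ≡ 3^2 = 9 ≡ 9 (mod 185)
3^4 ≡ 9^2 = 81 ≡ 81 (mod 185)
3^8 ≡ 81^2 = 6561 ≡ 86 (mod 185)
3^16 ≡ 86^2 = 7396 ≡ 181 (mod 185)
23 = 16 + 4 + 2 + 1 in binary powers of 2.
So 3^23 ≡ 181 · 81 · 9 · 3 ≡ 132 (mod 185).
Squaring chain: 132 → 34 → 46; never reaches −1, so base 3 is a Miller–Rabin witness that 185 is composite.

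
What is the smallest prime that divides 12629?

73

12629 is odd.
Digit sum 20, not divisible by 3.
Ends in 9: not divisible by 5.
7: 12629 = 7·1804 + 1
11: 12629 = 11·1148 + 1
13: 12629 = 13·971 + 6
17: 12629 = 17·742 + 15
19: 12629 = 19·664 + 13
23: 12629 = 23·549 + 2
29: 12629 = 29·435 + 14
31: 12629 = 31·407 + 12
37: 12629 = 37·341 + 12
41: 12629 = 41·308 + 1
43: 12629 = 43·293 + 30
47: 12629 = 47·268 + 33
53: 12629 = 53·238 + 15
59: 12629 = 59·214 + 3
61: 12629 = 61·207 + 2
67: 12629 = 67·188 + 33
71: 12629 = 71·177 + 62
73: 12629 = 73·173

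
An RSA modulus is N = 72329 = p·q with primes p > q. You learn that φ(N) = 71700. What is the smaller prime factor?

151

φ(n) = (p−1)(q−1) = n − (p+q) + 1, so p + q = 72329 − 71700 + 1 = 630.
p and q are the roots of t² − 630t + 72329 = 0.
Discriminant: 630² − 4·72329 = 396900 − 289316 = 107584; √107584 = 328.
q = (630 − 328)/2 = 151, p = (630 + 328)/2 = 479.
Check: 151 · 479 = 72329.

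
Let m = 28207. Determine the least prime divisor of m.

67

28207 is odd.
Digit sum 19, not divisible by 3.
Ends in 7: not divisible by 5.
7: 28207 = 7·4029 + 4
11: 28207 = 11·2564 + 3
13: 28207 = 13·2169 + 10
17: 28207 = 17·1659 + 4
19: 28207 = 19·1484 + 11
23: 28207 = 23·1226 + 9
29: 28207 = 29·972 + 19
31: 28207 = 31·909 + 28
37: 28207 = 37·762 + 13
41: 28207 = 41·687 + 40
43: 28207 = 43·655 + 42
47: 28207 = 47·600 + 7
53: 28207 = 53·532 + 11
59: 28207 = 59·478 + 5
61: 28207 = 61·462 + 25
67: 28207 = 67·421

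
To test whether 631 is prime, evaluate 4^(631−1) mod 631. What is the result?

4^1 ≡ 4 (mod 631)
4^2 ≡ 4^2 = 16 ≡ 16 (mod 631)
4^4 ≡ 16^2 = 256 ≡ 256 (mod 631)
4^8 ≡ 256^2 = 65536 ≡ 543 (mod 631)
4^16 ≡ 543^2 = 294849 ≡ 172 (mod 631)
4^32 ≡ 172^2 = 29584 ≡ 558 (mod 631)
4^64 ≡ 558^2 = 311364 ≡ 281 (mod 631)
4^128 ≡ 281^2 = 78961 ≡ 86 (mod 631)
4^256 ≡ 86^2 = 7396 ≡ 455 (mod 631)
4^512 ≡ 455^2 = 207025 ≡ 57 (mod 631)
630 = 512 + 64 + 32 + 16 + 4 + 2 in binary powers of 2.
So 4^630 ≡ 57 · 281 · 558 · 172 · 256 · 16 ≡ 1 (mod 631).
Since the result is 1, base 4 gives no evidence that 631 is composite.

1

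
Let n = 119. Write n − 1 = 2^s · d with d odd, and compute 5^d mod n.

45

119 − 1 = 118 = 2^1 · 59, so d = 59.
5^1 ≡ 5 (mod 119)
5^2 ≡ 5^2 = 25 ≡ 25 (mod 119)
5^4 ≡ 25^2 = 625 ≡ 30 (mod 119)
5^8 ≡ 30^2 = 900 ≡ 67 (mod 119)
5^16 ≡ 67^2 = 4489 ≡ 86 (mod 119)
5^32 ≡ 86^2 = 7396 ≡ 18 (mod 119)
59 = 32 + 16 + 8 + 2 + 1 in binary powers of 2.
So 5^59 ≡ 18 · 86 · 67 · 25 · 5 ≡ 45 (mod 119).
Squaring chain: 45; never reaches −1, so base 5 is a Miller–Rabin witness that 119 is composite.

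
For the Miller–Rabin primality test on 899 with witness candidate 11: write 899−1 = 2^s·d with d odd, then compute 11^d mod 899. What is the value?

823

899 − 1 = 898 = 2^1 · 449, so d = 449.
11^1 ≡ 11 (mod 899)
11^2 ≡ 11^2 = 121 ≡ 121 (mod 899)
11^4 ≡ 121^2 = 14641 ≡ 257 (mod 899)
11^8 ≡ 257^2 = 66049 ≡ 422 (mod 899)
11^16 ≡ 422^2 = 178084 ≡ 82 (mod 899)
11^32 ≡ 82^2 = 6724 ≡ 431 (mod 899)
11^64 ≡ 431^2 = 185761 ≡ 567 (mod 899)
11^128 ≡ 567^2 = 321489 ≡ 546 (mod 899)
11^256 ≡ 546^2 = 298116 ≡ 547 (mod 899)
449 = 256 + 128 + 64 + 1 in binary powers of 2.
So 11^449 ≡ 547 · 546 · 567 · 11 ≡ 823 (mod 899).
Squaring chain: 823; never reaches −1, so base 11 is a Miller–Rabin witness that 899 is composite.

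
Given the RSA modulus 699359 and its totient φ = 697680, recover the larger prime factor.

919

φ(n) = (p−1)(q−1) = n − (p+q) + 1, so p + q = 699359 − 697680 + 1 = 1680.
p and q are the roots of t² − 1680t + 699359 = 0.
Discriminant: 1680² − 4·699359 = 2822400 − 2797436 = 24964; √24964 = 158.
q = (1680 − 158)/2 = 761, p = (1680 + 158)/2 = 919.
Check: 761 · 919 = 699359.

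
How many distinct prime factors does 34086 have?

34086 = 2 · 17043
17043 = 3 · 5681
5681 = 13 · 437
437 = 19 · 23
34086 = 2 · 3 · 13 · 19 · 23, which has 5 distinct prime factors.

5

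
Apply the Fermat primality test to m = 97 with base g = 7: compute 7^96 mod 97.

7^1 ≡ 7 (mod 97)
7^2 ≡ 7^2 = 49 ≡ 49 (mod 97)
7^4 ≡ 49^2 = 2401 ≡ 73 (mod 97)
7^8 ≡ 73^2 = 5329 ≡ 91 (mod 97)
7^16 ≡ 91^2 = 8281 ≡ 36 (mod 97)
7^32 ≡ 36^2 = 1296 ≡ 35 (mod 97)
7^64 ≡ 35^2 = 1225 ≡ 61 (mod 97)
96 = 64 + 32 in binary powers of 2.
So 7^96 ≡ 61 · 35 ≡ 1 (mod 97).
Since the result is 1, base 7 gives no evidence that 97 is composite.

1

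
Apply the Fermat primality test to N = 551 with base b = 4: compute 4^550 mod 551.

4^1 ≡ 4 (mod 551)
4^2 ≡ 4^2 = 16 ≡ 16 (mod 551)
4^4 ≡ 16^2 = 256 ≡ 256 (mod 551)
4^8 ≡ 256^2 = 65536 ≡ 518 (mod 551)
4^16 ≡ 518^2 = 268324 ≡ 538 (mod 551)
4^32 ≡ 538^2 = 289444 ≡ 169 (mod 551)
4^64 ≡ 169^2 = 28561 ≡ 460 (mod 551)
4^128 ≡ 460^2 = 211600 ≡ 16 (mod 551)
4^256 ≡ 16^2 = 256 ≡ 256 (mod 551)
4^512 ≡ 256^2 = 65536 ≡ 518 (mod 551)
550 = 512 + 32 + 4 + 2 in binary powers of 2.
So 4^550 ≡ 518 · 169 · 256 · 16 ≡ 517 (mod 551).
Since 517 ≠ 1, base 4 is a Fermat witness: 551 is composite.

517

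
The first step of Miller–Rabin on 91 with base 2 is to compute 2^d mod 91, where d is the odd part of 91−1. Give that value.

57

91 − 1 = 90 = 2^1 · 45, so d = 45.
2^1 ≡ 2 (mod 91)
2^2 ≡ 2^2 = 4 ≡ 4 (mod 91)
2^4 ≡ 4^2 = 16 ≡ 16 (mod 91)
2^8 ≡ 16^2 = 256 ≡ 74 (mod 91)
2^16 ≡ 74^2 = 5476 ≡ 16 (mod 91)
2^32 ≡ 16^2 = 256 ≡ 74 (mod 91)
45 = 32 + 8 + 4 + 1 in binary powers of 2.
So 2^45 ≡ 74 · 74 · 16 · 2 ≡ 57 (mod 91).
Squaring chain: 57; never reaches −1, so base 2 is a Miller–Rabin witness that 91 is composite.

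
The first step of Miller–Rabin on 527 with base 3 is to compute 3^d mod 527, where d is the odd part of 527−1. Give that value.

11

527 − 1 = 526 = 2^1 · 263, so d = 263.
3^1 ≡ 3 (mod 527)
3^2 ≡ 3^2 = 9 ≡ 9 (mod 527)
3^4 ≡ 9^2 = 81 ≡ 81 (mod 527)
3^8 ≡ 81^2 = 6561 ≡ 237 (mod 527)
3^16 ≡ 237^2 = 56169 ≡ 307 (mod 527)
3^32 ≡ 307^2 = 94249 ≡ 443 (mod 527)
3^64 ≡ 443^2 = 196249 ≡ 205 (mod 527)
3^128 ≡ 205^2 = 42025 ≡ 392 (mod 527)
3^256 ≡ 392^2 = 153664 ≡ 307 (mod 527)
263 = 256 + 4 + 2 + 1 in binary powers of 2.
So 3^263 ≡ 307 · 81 · 9 · 3 ≡ 11 (mod 527).
Squaring chain: 11; never reaches −1, so base 3 is a Miller–Rabin witness that 527 is composite.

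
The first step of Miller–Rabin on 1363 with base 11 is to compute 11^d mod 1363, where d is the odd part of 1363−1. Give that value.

1363 − 1 = 1362 = 2^1 · 681, so d = 681.
11^1 ≡ 11 (mod 1363)
11^2 ≡ 11^2 = 121 ≡ 121 (mod 1363)
11^4 ≡ 121^2 = 14641 ≡ 1011 (mod 1363)
11^8 ≡ 1011^2 = 1022121 ≡ 1234 (mod 1363)
11^16 ≡ 1234^2 = 1522756 ≡ 285 (mod 1363)
11^32 ≡ 285^2 = 81225 ≡ 808 (mod 1363)
11^64 ≡ 808^2 = 652864 ≡ 1350 (mod 1363)
11^128 ≡ 1350^2 = 1822500 ≡ 169 (mod 1363)
11^256 ≡ 169^2 = 28561 ≡ 1301 (mod 1363)
11^512 ≡ 1301^2 = 1692601 ≡ 1118 (mod 1363)
681 = 512 + 128 + 32 + 8 + 1 in binary powers of 2.
So 11^681 ≡ 1118 · 169 · 808 · 1234 · 11 ≡ 872 (mod 1363).
Squaring chain: 872; never reaches −1, so base 11 is a Miller–Rabin witness that 1363 is composite.

872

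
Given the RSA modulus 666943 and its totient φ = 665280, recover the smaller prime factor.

673

φ(n) = (p−1)(q−1) = n − (p+q) + 1, so p + q = 666943 − 665280 + 1 = 1664.
p and q are the roots of t² − 1664t + 666943 = 0.
Discriminant: 1664² − 4·666943 = 2768896 − 2667772 = 101124; √101124 = 318.
q = (1664 − 318)/2 = 673, p = (1664 + 318)/2 = 991.
Check: 673 · 991 = 666943.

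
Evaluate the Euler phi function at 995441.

952560

Factor: 995441 = 31 · 163 · 197.
φ(995441) = (31−1) · (163−1) · (197−1) = 30 · 162 · 196 = 952560.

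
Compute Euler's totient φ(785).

Factor: 785 = 5 · 157.
φ(785) = (5−1) · (157−1) = 4 · 156 = 624.

624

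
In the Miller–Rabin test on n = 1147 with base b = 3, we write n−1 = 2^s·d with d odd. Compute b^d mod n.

492

1147 − 1 = 1146 = 2^1 · 573, so d = 573.
3^1 ≡ 3 (mod 1147)
3^2 ≡ 3^2 = 9 ≡ 9 (mod 1147)
3^4 ≡ 9^2 = 81 ≡ 81 (mod 1147)
3^8 ≡ 81^2 = 6561 ≡ 826 (mod 1147)
3^16 ≡ 826^2 = 682276 ≡ 958 (mod 1147)
3^32 ≡ 958^2 = 917764 ≡ 164 (mod 1147)
3^64 ≡ 164^2 = 26896 ≡ 515 (mod 1147)
3^128 ≡ 515^2 = 265225 ≡ 268 (mod 1147)
3^256 ≡ 268^2 = 71824 ≡ 710 (mod 1147)
3^512 ≡ 710^2 = 504100 ≡ 567 (mod 1147)
573 = 512 + 32 + 16 + 8 + 4 + 1 in binary powers of 2.
So 3^573 ≡ 567 · 164 · 958 · 826 · 81 · 3 ≡ 492 (mod 1147).
Squaring chain: 492; never reaches −1, so base 3 is a Miller–Rabin witness that 1147 is composite.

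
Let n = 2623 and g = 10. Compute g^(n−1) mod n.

10^1 ≡ 10 (mod 2623)
10^2 ≡ 10^2 = 100 ≡ 100 (mod 2623)
10^4 ≡ 100^2 = 10000 ≡ 2131 (mod 2623)
10^8 ≡ 2131^2 = 4541161 ≡ 748 (mod 2623)
10^16 ≡ 748^2 = 559504 ≡ 805 (mod 2623)
10^32 ≡ 805^2 = 648025 ≡ 144 (mod 2623)
10^64 ≡ 144^2 = 20736 ≡ 2375 (mod 2623)
10^128 ≡ 2375^2 = 5640625 ≡ 1175 (mod 2623)
10^256 ≡ 1175^2 = 1380625 ≡ 927 (mod 2623)
10^512 ≡ 927^2 = 859329 ≡ 1608 (mod 2623)
10^1024 ≡ 1608^2 = 2585664 ≡ 2009 (mod 2623)
10^2048 ≡ 2009^2 = 4036081 ≡ 1907 (mod 2623)
2622 = 2048 + 512 + 32 + 16 + 8 + 4 + 2 in binary powers of 2.
So 10^2622 ≡ 1907 · 1608 · 144 · 805 · 748 · 2131 · 100 ≡ 735 (mod 2623).
Since 735 ≠ 1, base 10 is a Fermat witness: 2623 is composite.

735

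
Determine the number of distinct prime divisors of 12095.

3

12095 = 5 · 2419
2419 = 41 · 59
12095 = 5 · 41 · 59, which has 3 distinct prime factors.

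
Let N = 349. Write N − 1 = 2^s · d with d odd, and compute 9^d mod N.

1

349 − 1 = 348 = 2^2 · 87, so d = 87.
9^1 ≡ 9 (mod 349)
9^2 ≡ 9^2 = 81 ≡ 81 (mod 349)
9^4 ≡ 81^2 = 6561 ≡ 279 (mod 349)
9^8 ≡ 279^2 = 77841 ≡ 14 (mod 349)
9^16 ≡ 14^2 = 196 ≡ 196 (mod 349)
9^32 ≡ 196^2 = 38416 ≡ 26 (mod 349)
9^64 ≡ 26^2 = 676 ≡ 327 (mod 349)
87 = 64 + 16 + 4 + 2 + 1 in binary powers of 2.
So 9^87 ≡ 327 · 196 · 279 · 81 · 9 ≡ 1 (mod 349).
Since 9^d ≡ 1 (mod 349), base 9 does not prove 349 composite.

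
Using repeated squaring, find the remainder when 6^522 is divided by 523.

6^1 ≡ 6 (mod 523)
6^2 ≡ 6^2 = 36 ≡ 36 (mod 523)
6^4 ≡ 36^2 = 1296 ≡ 250 (mod 523)
6^8 ≡ 250^2 = 62500 ≡ 263 (mod 523)
6^16 ≡ 263^2 = 69169 ≡ 133 (mod 523)
6^32 ≡ 133^2 = 17689 ≡ 430 (mod 523)
6^64 ≡ 430^2 = 184900 ≡ 281 (mod 523)
6^128 ≡ 281^2 = 78961 ≡ 511 (mod 523)
6^256 ≡ 511^2 = 261121 ≡ 144 (mod 523)
6^512 ≡ 144^2 = 20736 ≡ 339 (mod 523)
522 = 512 + 8 + 2 in binary powers of 2.
So 6^522 ≡ 339 · 263 · 36 ≡ 1 (mod 523).
Since the result is 1, base 6 gives no evidence that 523 is composite.

1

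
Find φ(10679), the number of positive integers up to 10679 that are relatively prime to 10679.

Factor: 10679 = 59 · 181.
φ(10679) = (59−1) · (181−1) = 58 · 180 = 10440.

10440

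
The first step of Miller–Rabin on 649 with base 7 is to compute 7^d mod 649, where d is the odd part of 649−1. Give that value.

315

649 − 1 = 648 = 2^3 · 81, so d = 81.
7^1 ≡ 7 (mod 649)
7^2 ≡ 7^2 = 49 ≡ 49 (mod 649)
7^4 ≡ 49^2 = 2401 ≡ 454 (mod 649)
7^8 ≡ 454^2 = 206116 ≡ 383 (mod 649)
7^16 ≡ 383^2 = 146689 ≡ 15 (mod 649)
7^32 ≡ 15^2 = 225 ≡ 225 (mod 649)
7^64 ≡ 225^2 = 50625 ≡ 3 (mod 649)
81 = 64 + 16 + 1 in binary powers of 2.
So 7^81 ≡ 3 · 15 · 7 ≡ 315 (mod 649).
Squaring chain: 315 → 577 → 641; never reaches −1, so base 7 is a Miller–Rabin witness that 649 is composite.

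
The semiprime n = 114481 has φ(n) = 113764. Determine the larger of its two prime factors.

φ(n) = (p−1)(q−1) = n − (p+q) + 1, so p + q = 114481 − 113764 + 1 = 718.
p and q are the roots of t² − 718t + 114481 = 0.
Discriminant: 718² − 4·114481 = 515524 − 457924 = 57600; √57600 = 240.
q = (718 − 240)/2 = 239, p = (718 + 240)/2 = 479.
Check: 239 · 479 = 114481.

479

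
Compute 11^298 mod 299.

127

11^1 ≡ 11 (mod 299)
11^2 ≡ 11^2 = 121 ≡ 121 (mod 299)
11^4 ≡ 121^2 = 14641 ≡ 289 (mod 299)
11^8 ≡ 289^2 = 83521 ≡ 100 (mod 299)
11^16 ≡ 100^2 = 10000 ≡ 133 (mod 299)
11^32 ≡ 133^2 = 17689 ≡ 48 (mod 299)
11^64 ≡ 48^2 = 2304 ≡ 211 (mod 299)
11^128 ≡ 211^2 = 44521 ≡ 269 (mod 299)
11^256 ≡ 269^2 = 72361 ≡ 3 (mod 299)
298 = 256 + 32 + 8 + 2 in binary powers of 2.
So 11^298 ≡ 3 · 48 · 100 · 121 ≡ 127 (mod 299).
Since 127 ≠ 1, base 11 is a Fermat witness: 299 is composite.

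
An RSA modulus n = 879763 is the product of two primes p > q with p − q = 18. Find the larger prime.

Since p = q + 18, we have 879763 = q(q + 18), so q² + 18q − 879763 = 0.
Discriminant: 18² + 4·879763 = 324 + 3519052 = 3519376; √3519376 = 1876.
q = (−18 + 1876)/2 = 929, and p = q + 18 = 947.
Check: 929 · 947 = 879763.

947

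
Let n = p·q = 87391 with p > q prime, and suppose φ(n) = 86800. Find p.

φ(n) = (p−1)(q−1) = n − (p+q) + 1, so p + q = 87391 − 86800 + 1 = 592.
p and q are the roots of t² − 592t + 87391 = 0.
Discriminant: 592² − 4·87391 = 350464 − 349564 = 900; √900 = 30.
q = (592 − 30)/2 = 281, p = (592 + 30)/2 = 311.
Check: 281 · 311 = 87391.

311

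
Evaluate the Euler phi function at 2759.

Factor: 2759 = 31 · 89.
φ(2759) = (31−1) · (89−1) = 30 · 88 = 2640.

2640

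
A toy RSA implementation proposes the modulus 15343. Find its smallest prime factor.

15343 is odd.
Digit sum 16, not divisible by 3.
Ends in 3: not divisible by 5.
7: 15343 = 7·2191 + 6
11: 15343 = 11·1394 + 9
13: 15343 = 13·1180 + 3
17: 15343 = 17·902 + 9
19: 15343 = 19·807 + 10
23: 15343 = 23·667 + 2
29: 15343 = 29·529 + 2
31: 15343 = 31·494 + 29
37: 15343 = 37·414 + 25
41: 15343 = 41·374 + 9
43: 15343 = 43·356 + 35
47: 15343 = 47·326 + 21
53: 15343 = 53·289 + 26
59: 15343 = 59·260 + 3
61: 15343 = 61·251 + 32
67: 15343 = 67·229

67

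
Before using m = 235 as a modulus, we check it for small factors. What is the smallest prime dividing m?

235 is odd.
Digit sum 10, not divisible by 3.
Ends in 5: divisible by 5.

5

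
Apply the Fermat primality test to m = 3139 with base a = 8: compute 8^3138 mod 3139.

1096

8^1 ≡ 8 (mod 3139)
8^2 ≡ 8^2 = 64 ≡ 64 (mod 3139)
8^4 ≡ 64^2 = 4096 ≡ 957 (mod 3139)
8^8 ≡ 957^2 = 915849 ≡ 2400 (mod 3139)
8^16 ≡ 2400^2 = 5760000 ≡ 3074 (mod 3139)
8^32 ≡ 3074^2 = 9449476 ≡ 1086 (mod 3139)
8^64 ≡ 1086^2 = 1179396 ≡ 2271 (mod 3139)
8^128 ≡ 2271^2 = 5157441 ≡ 64 (mod 3139)
8^256 ≡ 64^2 = 4096 ≡ 957 (mod 3139)
8^512 ≡ 957^2 = 915849 ≡ 2400 (mod 3139)
8^1024 ≡ 2400^2 = 5760000 ≡ 3074 (mod 3139)
8^2048 ≡ 3074^2 = 9449476 ≡ 1086 (mod 3139)
3138 = 2048 + 1024 + 64 + 2 in binary powers of 2.
So 8^3138 ≡ 1086 · 3074 · 2271 · 64 ≡ 1096 (mod 3139).
Since 1096 ≠ 1, base 8 is a Fermat witness: 3139 is composite.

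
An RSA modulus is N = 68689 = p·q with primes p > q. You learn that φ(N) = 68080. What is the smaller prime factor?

φ(n) = (p−1)(q−1) = n − (p+q) + 1, so p + q = 68689 − 68080 + 1 = 610.
p and q are the roots of t² − 610t + 68689 = 0.
Discriminant: 610² − 4·68689 = 372100 − 274756 = 97344; √97344 = 312.
q = (610 − 312)/2 = 149, p = (610 + 312)/2 = 461.
Check: 149 · 461 = 68689.

149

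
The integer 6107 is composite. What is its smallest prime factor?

6107 is odd.
Digit sum 14, not divisible by 3.
Ends in 7: not divisible by 5.
7: 6107 = 7·872 + 3
11: 6107 = 11·555 + 2
13: 6107 = 13·469 + 10
17: 6107 = 17·359 + 4
19: 6107 = 19·321 + 8
23: 6107 = 23·265 + 12
29: 6107 = 29·210 + 17
31: 6107 = 31·197

31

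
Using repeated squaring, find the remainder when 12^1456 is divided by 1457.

12^1 ≡ 12 (mod 1457)
12^2 ≡ 12^2 = 144 ≡ 144 (mod 1457)
12^4 ≡ 144^2 = 20736 ≡ 338 (mod 1457)
12^8 ≡ 338^2 = 114244 ≡ 598 (mod 1457)
12^16 ≡ 598^2 = 357604 ≡ 639 (mod 1457)
12^32 ≡ 639^2 = 408321 ≡ 361 (mod 1457)
12^64 ≡ 361^2 = 130321 ≡ 648 (mod 1457)
12^128 ≡ 648^2 = 419904 ≡ 288 (mod 1457)
12^256 ≡ 288^2 = 82944 ≡ 1352 (mod 1457)
12^512 ≡ 1352^2 = 1827904 ≡ 826 (mod 1457)
12^1024 ≡ 826^2 = 682276 ≡ 400 (mod 1457)
1456 = 1024 + 256 + 128 + 32 + 16 in binary powers of 2.
So 12^1456 ≡ 400 · 1352 · 288 · 361 · 639 ≡ 794 (mod 1457).
Since 794 ≠ 1, base 12 is a Fermat witness: 1457 is composite.

794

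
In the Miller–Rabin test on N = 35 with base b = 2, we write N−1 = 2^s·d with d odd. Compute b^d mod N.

35 − 1 = 34 = 2^1 · 17, so d = 17.
2^1 ≡ 2 (mod 35)
2^2 ≡ 2^2 = 4 ≡ 4 (mod 35)
2^4 ≡ 4^2 = 16 ≡ 16 (mod 35)
2^8 ≡ 16^2 = 256 ≡ 11 (mod 35)
2^16 ≡ 11^2 = 121 ≡ 16 (mod 35)
17 = 16 + 1 in binary powers of 2.
So 2^17 ≡ 16 · 2 ≡ 32 (mod 35).
Squaring chain: 32; never reaches −1, so base 2 is a Miller–Rabin witness that 35 is composite.

32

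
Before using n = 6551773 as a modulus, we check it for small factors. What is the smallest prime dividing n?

59

6551773 is odd.
Digit sum 34, not divisible by 3.
Ends in 3: not divisible by 5.
7: 6551773 = 7·935967 + 4
11: 6551773 = 11·595615 + 8
13: 6551773 = 13·503982 + 7
17: 6551773 = 17·385398 + 7
19: 6551773 = 19·344830 + 3
23: 6551773 = 23·284859 + 16
29: 6551773 = 29·225923 + 6
31: 6551773 = 31·211347 + 16
37: 6551773 = 37·177074 + 35
41: 6551773 = 41·159799 + 14
43: 6551773 = 43·152366 + 35
47: 6551773 = 47·139399 + 20
53: 6551773 = 53·123618 + 19
59: 6551773 = 59·111047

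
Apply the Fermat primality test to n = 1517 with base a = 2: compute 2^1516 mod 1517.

2^1 ≡ 2 (mod 1517)
2^2 ≡ 2^2 = 4 ≡ 4 (mod 1517)
2^4 ≡ 4^2 = 16 ≡ 16 (mod 1517)
2^8 ≡ 16^2 = 256 ≡ 256 (mod 1517)
2^16 ≡ 256^2 = 65536 ≡ 305 (mod 1517)
2^32 ≡ 305^2 = 93025 ≡ 488 (mod 1517)
2^64 ≡ 488^2 = 238144 ≡ 1492 (mod 1517)
2^128 ≡ 1492^2 = 2226064 ≡ 625 (mod 1517)
2^256 ≡ 625^2 = 390625 ≡ 756 (mod 1517)
2^512 ≡ 756^2 = 571536 ≡ 1144 (mod 1517)
2^1024 ≡ 1144^2 = 1308736 ≡ 1082 (mod 1517)
1516 = 1024 + 256 + 128 + 64 + 32 + 8 + 4 in binary powers of 2.
So 2^1516 ≡ 1082 · 756 · 625 · 1492 · 488 · 256 · 16 ≡ 756 (mod 1517).
Since 756 ≠ 1, base 2 is a Fermat witness: 1517 is composite.

756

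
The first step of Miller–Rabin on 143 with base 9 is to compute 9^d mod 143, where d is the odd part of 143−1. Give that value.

143 − 1 = 142 = 2^1 · 71, so d = 71.
9^1 ≡ 9 (mod 143)
9^2 ≡ 9^2 = 81 ≡ 81 (mod 143)
9^4 ≡ 81^2 = 6561 ≡ 126 (mod 143)
9^8 ≡ 126^2 = 15876 ≡ 3 (mod 143)
9^16 ≡ 3^2 = 9 ≡ 9 (mod 143)
9^32 ≡ 9^2 = 81 ≡ 81 (mod 143)
9^64 ≡ 81^2 = 6561 ≡ 126 (mod 143)
71 = 64 + 4 + 2 + 1 in binary powers of 2.
So 9^71 ≡ 126 · 126 · 81 · 9 ≡ 42 (mod 143).
Squaring chain: 42; never reaches −1, so base 9 is a Miller–Rabin witness that 143 is composite.

42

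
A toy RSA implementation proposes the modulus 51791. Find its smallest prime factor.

67

51791 is odd.
Digit sum 23, not divisible by 3.
Ends in 1: not divisible by 5.
7: 51791 = 7·7398 + 5
11: 51791 = 11·4708 + 3
13: 51791 = 13·3983 + 12
17: 51791 = 17·3046 + 9
19: 51791 = 19·2725 + 16
23: 51791 = 23·2251 + 18
29: 51791 = 29·1785 + 26
31: 51791 = 31·1670 + 21
37: 51791 = 37·1399 + 28
41: 51791 = 41·1263 + 8
43: 51791 = 43·1204 + 19
47: 51791 = 47·1101 + 44
53: 51791 = 53·977 + 10
59: 51791 = 59·877 + 48
61: 51791 = 61·849 + 2
67: 51791 = 67·773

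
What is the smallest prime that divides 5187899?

5187899 is odd.
Digit sum 47, not divisible by 3.
Ends in 9: not divisible by 5.
7: 5187899 = 7·741128 + 3
11: 5187899 = 11·471627 + 2
13: 5187899 = 13·399069 + 2
17: 5187899 = 17·305170 + 9
19: 5187899 = 19·273047 + 6
23: 5187899 = 23·225560 + 19
29: 5187899 = 29·178893 + 2
31: 5187899 = 31·167351 + 18
37: 5187899 = 37·140213 + 18
41: 5187899 = 41·126534 + 5
43: 5187899 = 43·120648 + 35
47: 5187899 = 47·110380 + 39
53: 5187899 = 53·97884 + 47
59: 5187899 = 59·87930 + 29
61: 5187899 = 61·85047 + 32
67: 5187899 = 67·77431 + 22
71: 5187899 = 71·73069

71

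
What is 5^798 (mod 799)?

440

5^1 ≡ 5 (mod 799)
5^2 ≡ 5^2 = 25 ≡ 25 (mod 799)
5^4 ≡ 25^2 = 625 ≡ 625 (mod 799)
5^8 ≡ 625^2 = 390625 ≡ 713 (mod 799)
5^16 ≡ 713^2 = 508369 ≡ 205 (mod 799)
5^32 ≡ 205^2 = 42025 ≡ 477 (mod 799)
5^64 ≡ 477^2 = 227529 ≡ 613 (mod 799)
5^128 ≡ 613^2 = 375769 ≡ 239 (mod 799)
5^256 ≡ 239^2 = 57121 ≡ 392 (mod 799)
5^512 ≡ 392^2 = 153664 ≡ 256 (mod 799)
798 = 512 + 256 + 16 + 8 + 4 + 2 in binary powers of 2.
So 5^798 ≡ 256 · 392 · 205 · 713 · 625 · 25 ≡ 440 (mod 799).
Since 440 ≠ 1, base 5 is a Fermat witness: 799 is composite.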